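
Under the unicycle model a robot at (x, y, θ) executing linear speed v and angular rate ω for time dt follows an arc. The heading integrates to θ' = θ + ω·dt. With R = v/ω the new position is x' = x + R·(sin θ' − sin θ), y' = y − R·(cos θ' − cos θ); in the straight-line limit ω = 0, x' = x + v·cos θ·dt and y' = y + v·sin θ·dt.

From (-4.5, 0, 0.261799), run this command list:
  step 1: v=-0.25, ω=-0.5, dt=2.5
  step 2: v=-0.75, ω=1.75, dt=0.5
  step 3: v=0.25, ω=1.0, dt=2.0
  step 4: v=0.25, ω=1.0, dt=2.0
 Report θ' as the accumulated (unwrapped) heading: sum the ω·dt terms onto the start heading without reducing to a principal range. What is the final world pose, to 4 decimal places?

(-5.4977, 0.8300, 3.8868)

step 1: θ'=-0.9882 (R=0.5000) → pose (-5.0469, 0.2079, -0.9882)
step 2: θ'=-0.1132 (R=-0.4286) → pose (-5.3564, 0.3979, -0.1132)
step 3: θ'=1.8868 (R=0.2500) → pose (-5.0905, 0.7240, 1.8868)
step 4: θ'=3.8868 (R=0.2500) → pose (-5.4977, 0.8300, 3.8868)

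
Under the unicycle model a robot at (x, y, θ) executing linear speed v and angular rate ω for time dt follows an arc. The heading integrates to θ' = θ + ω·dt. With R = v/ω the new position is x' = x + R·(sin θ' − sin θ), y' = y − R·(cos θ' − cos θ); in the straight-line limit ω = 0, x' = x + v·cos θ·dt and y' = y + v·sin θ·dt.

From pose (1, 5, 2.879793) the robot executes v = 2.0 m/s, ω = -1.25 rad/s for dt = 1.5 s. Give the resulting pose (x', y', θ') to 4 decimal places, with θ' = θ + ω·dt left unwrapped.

(0.0636, 7.4035, 1.0048)

θ' = 2.8798 + -1.25·1.5 = 1.0048
R = v/ω = 2.0/-1.25 = -1.6000
x' = 1 + -1.6000·(sin 1.0048 − sin 2.8798) = 0.0636
y' = 5 − -1.6000·(cos 1.0048 − cos 2.8798) = 7.4035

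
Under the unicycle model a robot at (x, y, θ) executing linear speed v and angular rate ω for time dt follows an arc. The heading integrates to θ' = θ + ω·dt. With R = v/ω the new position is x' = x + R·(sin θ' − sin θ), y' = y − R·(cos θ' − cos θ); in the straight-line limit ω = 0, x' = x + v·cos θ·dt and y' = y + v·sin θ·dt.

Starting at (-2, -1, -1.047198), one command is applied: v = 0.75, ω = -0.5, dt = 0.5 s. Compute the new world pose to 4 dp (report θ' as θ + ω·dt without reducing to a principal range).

(-1.8548, -1.3447, -1.2972)

θ' = -1.0472 + -0.5·0.5 = -1.2972
R = v/ω = 0.75/-0.5 = -1.5000
x' = -2 + -1.5000·(sin -1.2972 − sin -1.0472) = -1.8548
y' = -1 − -1.5000·(cos -1.2972 − cos -1.0472) = -1.3447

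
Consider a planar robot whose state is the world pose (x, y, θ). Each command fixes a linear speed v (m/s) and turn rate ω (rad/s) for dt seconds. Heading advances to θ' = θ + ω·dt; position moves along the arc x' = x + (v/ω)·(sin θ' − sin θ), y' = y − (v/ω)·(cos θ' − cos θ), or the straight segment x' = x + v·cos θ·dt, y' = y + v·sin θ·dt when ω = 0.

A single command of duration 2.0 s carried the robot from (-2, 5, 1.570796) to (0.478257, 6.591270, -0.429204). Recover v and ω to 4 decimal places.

Δθ = -0.429204 − 1.570796 = -2.000000
ω = Δθ/dt = -2.000000/2.0 = -1.0000
R = Δx/(sin θ' − sin θ) = -1.7500
v = R·ω = -1.7500·-1.0000 = 1.7500

v = 1.7500, ω = -1.0000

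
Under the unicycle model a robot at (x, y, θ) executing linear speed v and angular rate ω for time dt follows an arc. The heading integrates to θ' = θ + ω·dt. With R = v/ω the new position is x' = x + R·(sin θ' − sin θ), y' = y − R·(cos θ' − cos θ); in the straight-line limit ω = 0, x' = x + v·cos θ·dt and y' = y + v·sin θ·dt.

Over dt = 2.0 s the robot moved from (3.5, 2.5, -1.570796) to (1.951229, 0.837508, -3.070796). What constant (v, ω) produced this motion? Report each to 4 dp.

Δθ = -3.070796 − -1.570796 = -1.500000
ω = Δθ/dt = -1.500000/2.0 = -0.7500
R = −Δy/(cos θ' − cos θ) = -1.6667
v = R·ω = -1.6667·-0.7500 = 1.2500

v = 1.2500, ω = -0.7500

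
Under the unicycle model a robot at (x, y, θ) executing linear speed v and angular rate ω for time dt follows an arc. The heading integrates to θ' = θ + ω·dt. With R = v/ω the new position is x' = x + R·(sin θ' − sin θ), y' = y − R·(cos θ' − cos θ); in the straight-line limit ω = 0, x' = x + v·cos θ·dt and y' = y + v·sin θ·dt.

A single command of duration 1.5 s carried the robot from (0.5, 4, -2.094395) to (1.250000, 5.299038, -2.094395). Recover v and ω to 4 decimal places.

Δθ = -2.094395 − -2.094395 = 0.000000
ω = Δθ/dt = 0.000000/1.5 = 0.0000
ω = 0 → v = (Δx·cos θ + Δy·sin θ)/dt = -1.0000

v = -1.0000, ω = 0.0000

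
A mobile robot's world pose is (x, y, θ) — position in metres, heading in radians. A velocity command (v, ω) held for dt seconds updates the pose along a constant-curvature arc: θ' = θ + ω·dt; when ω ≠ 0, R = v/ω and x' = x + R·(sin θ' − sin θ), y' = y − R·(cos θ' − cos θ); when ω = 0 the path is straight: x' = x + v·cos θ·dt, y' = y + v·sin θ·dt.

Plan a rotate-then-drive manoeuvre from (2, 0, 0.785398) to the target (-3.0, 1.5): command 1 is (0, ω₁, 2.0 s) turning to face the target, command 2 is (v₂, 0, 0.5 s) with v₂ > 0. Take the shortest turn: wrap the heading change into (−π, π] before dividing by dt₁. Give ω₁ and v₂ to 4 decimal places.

heading to target = atan2(1.5−0, -3−2) = 2.8501
Δθ = wrap(2.8501 − 0.7854) = 2.0647; ω₁ = Δθ/dt₁ = 1.0324
distance = √((-3−2)² + (1.5−0)²) = 5.2202; v₂ = distance/dt₂ = 10.4403

ω₁ = 1.0324, v₂ = 10.4403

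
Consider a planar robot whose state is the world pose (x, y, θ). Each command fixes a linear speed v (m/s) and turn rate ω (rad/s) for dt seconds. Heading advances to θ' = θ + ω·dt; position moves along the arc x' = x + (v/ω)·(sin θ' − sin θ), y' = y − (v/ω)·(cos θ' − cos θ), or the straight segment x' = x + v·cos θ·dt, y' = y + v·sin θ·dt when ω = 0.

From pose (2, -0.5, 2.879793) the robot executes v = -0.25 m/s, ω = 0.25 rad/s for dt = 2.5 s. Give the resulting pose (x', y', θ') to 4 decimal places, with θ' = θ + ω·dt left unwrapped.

θ' = 2.8798 + 0.25·2.5 = 3.5048
R = v/ω = -0.25/0.25 = -1.0000
x' = 2 + -1.0000·(sin 3.5048 − sin 2.8798) = 2.6141
y' = -0.5 − -1.0000·(cos 3.5048 − cos 2.8798) = -0.4688

(2.6141, -0.4688, 3.5048)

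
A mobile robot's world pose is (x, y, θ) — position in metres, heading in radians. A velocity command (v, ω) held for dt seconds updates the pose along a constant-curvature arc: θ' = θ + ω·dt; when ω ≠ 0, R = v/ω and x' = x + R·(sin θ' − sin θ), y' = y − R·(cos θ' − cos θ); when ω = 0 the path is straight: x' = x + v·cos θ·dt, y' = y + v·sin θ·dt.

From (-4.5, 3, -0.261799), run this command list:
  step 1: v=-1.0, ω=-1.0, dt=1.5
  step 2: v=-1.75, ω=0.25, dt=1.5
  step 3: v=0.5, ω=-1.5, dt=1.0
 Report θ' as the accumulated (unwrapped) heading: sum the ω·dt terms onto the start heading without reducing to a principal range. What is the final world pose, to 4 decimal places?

(-5.4575, 6.3818, -2.8868)

step 1: θ'=-1.7618 (R=1.0000) → pose (-5.2230, 4.1558, -1.7618)
step 2: θ'=-1.3868 (R=-7.0000) → pose (-5.2139, 6.7654, -1.3868)
step 3: θ'=-2.8868 (R=-0.3333) → pose (-5.4575, 6.3818, -2.8868)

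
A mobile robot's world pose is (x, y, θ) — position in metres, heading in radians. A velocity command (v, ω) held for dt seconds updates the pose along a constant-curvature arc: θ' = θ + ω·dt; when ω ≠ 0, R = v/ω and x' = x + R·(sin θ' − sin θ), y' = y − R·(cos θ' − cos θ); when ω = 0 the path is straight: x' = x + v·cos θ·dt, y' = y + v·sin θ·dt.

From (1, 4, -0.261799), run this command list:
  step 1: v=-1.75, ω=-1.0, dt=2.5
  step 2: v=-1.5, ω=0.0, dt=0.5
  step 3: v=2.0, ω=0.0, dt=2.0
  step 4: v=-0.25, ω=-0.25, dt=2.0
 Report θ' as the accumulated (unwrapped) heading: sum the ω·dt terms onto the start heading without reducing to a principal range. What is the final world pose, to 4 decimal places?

step 1: θ'=-2.7618 (R=1.7500) → pose (0.8042, 7.3157, -2.7618)
step 2: θ'=-2.7618 (straight) → pose (1.5007, 7.5937, -2.7618)
step 3: θ'=-2.7618 (straight) → pose (-2.2143, 6.1108, -2.7618)
step 4: θ'=-3.2618 (R=1.0000) → pose (-1.7236, 6.1748, -3.2618)

(-1.7236, 6.1748, -3.2618)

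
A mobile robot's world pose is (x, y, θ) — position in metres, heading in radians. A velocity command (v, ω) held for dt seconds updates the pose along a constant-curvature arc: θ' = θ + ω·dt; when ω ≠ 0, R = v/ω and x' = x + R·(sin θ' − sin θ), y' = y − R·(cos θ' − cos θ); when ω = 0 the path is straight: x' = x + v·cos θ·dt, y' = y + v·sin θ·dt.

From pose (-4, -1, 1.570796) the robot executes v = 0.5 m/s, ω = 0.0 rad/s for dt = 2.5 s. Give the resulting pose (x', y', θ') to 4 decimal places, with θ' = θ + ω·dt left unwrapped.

θ' = 1.5708 + 0.0·2.5 = 1.5708
ω = 0 → straight: x' = -4 + 0.5·cos(1.5708)·2.5 = -4.0000
y' = -1 + 0.5·sin(1.5708)·2.5 = 0.2500

(-4.0000, 0.2500, 1.5708)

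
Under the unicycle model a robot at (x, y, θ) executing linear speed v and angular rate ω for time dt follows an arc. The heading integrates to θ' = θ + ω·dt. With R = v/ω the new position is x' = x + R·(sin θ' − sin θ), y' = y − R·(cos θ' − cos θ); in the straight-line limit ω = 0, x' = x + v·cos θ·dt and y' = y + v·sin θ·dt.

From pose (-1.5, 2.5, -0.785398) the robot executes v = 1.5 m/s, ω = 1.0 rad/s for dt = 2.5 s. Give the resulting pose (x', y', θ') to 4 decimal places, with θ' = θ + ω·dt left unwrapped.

(1.0452, 3.7756, 1.7146)

θ' = -0.7854 + 1.0·2.5 = 1.7146
R = v/ω = 1.5/1.0 = 1.5000
x' = -1.5 + 1.5000·(sin 1.7146 − sin -0.7854) = 1.0452
y' = 2.5 − 1.5000·(cos 1.7146 − cos -0.7854) = 3.7756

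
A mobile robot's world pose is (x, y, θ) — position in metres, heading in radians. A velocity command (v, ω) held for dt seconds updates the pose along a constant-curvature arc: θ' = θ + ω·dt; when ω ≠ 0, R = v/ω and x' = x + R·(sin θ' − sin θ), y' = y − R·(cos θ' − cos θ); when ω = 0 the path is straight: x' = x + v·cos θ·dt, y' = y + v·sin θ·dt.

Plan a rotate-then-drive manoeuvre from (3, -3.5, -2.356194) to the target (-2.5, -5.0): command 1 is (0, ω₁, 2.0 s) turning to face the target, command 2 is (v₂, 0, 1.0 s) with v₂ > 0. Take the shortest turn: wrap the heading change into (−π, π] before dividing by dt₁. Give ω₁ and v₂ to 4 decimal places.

ω₁ = -0.2596, v₂ = 5.7009

heading to target = atan2(-5−-3.5, -2.5−3) = -2.8753
Δθ = wrap(-2.8753 − -2.3562) = -0.5191; ω₁ = Δθ/dt₁ = -0.2596
distance = √((-2.5−3)² + (-5−-3.5)²) = 5.7009; v₂ = distance/dt₂ = 5.7009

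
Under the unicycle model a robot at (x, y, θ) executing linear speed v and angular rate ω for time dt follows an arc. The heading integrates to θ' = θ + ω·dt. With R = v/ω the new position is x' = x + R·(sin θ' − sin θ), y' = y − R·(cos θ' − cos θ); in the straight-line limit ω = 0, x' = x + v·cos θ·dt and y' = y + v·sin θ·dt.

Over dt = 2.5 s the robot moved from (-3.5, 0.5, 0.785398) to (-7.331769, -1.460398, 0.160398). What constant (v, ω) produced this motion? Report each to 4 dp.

v = -1.7500, ω = -0.2500

Δθ = 0.160398 − 0.785398 = -0.625000
ω = Δθ/dt = -0.625000/2.5 = -0.2500
R = Δx/(sin θ' − sin θ) = 7.0000
v = R·ω = 7.0000·-0.2500 = -1.7500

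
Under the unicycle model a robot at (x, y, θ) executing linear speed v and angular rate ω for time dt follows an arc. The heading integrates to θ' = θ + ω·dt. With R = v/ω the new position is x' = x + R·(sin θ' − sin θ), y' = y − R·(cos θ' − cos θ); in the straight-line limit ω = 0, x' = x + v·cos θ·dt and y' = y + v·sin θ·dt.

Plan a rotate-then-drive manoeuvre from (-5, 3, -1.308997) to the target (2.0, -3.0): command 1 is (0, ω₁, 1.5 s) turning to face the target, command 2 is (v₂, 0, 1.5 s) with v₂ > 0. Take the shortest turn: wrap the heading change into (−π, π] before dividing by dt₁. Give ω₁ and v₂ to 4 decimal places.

heading to target = atan2(-3−3, 2−-5) = -0.7086
Δθ = wrap(-0.7086 − -1.3090) = 0.6004; ω₁ = Δθ/dt₁ = 0.4002
distance = √((2−-5)² + (-3−3)²) = 9.2195; v₂ = distance/dt₂ = 6.1464

ω₁ = 0.4002, v₂ = 6.1464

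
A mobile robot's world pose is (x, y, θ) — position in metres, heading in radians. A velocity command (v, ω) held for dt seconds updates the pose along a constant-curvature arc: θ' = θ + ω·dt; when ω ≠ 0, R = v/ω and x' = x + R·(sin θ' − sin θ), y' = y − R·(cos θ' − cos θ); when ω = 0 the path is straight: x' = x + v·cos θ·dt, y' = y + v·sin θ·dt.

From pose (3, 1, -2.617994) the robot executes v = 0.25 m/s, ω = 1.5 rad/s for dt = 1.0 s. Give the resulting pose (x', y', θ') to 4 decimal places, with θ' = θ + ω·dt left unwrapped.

(2.9335, 0.7827, -1.1180)

θ' = -2.6180 + 1.5·1.0 = -1.1180
R = v/ω = 0.25/1.5 = 0.1667
x' = 3 + 0.1667·(sin -1.1180 − sin -2.6180) = 2.9335
y' = 1 − 0.1667·(cos -1.1180 − cos -2.6180) = 0.7827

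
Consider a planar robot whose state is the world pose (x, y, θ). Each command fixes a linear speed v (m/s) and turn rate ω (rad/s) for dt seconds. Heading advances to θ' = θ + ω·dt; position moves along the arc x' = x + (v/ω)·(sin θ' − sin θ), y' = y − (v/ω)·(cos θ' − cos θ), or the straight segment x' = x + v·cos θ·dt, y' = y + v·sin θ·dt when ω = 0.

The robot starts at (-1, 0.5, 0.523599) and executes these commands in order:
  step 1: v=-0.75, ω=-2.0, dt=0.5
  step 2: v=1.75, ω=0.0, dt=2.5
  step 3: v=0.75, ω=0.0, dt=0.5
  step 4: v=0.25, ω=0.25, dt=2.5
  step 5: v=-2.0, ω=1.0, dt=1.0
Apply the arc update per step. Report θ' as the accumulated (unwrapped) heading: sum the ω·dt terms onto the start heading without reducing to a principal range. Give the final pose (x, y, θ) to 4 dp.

(1.9400, -2.9455, 1.1486)

step 1: θ'=-0.4764 (R=0.3750) → pose (-1.3595, 0.4915, -0.4764)
step 2: θ'=-0.4764 (straight) → pose (2.5284, -1.5148, -0.4764)
step 3: θ'=-0.4764 (straight) → pose (2.8616, -1.6868, -0.4764)
step 4: θ'=0.1486 (R=1.0000) → pose (3.4683, -1.7871, 0.1486)
step 5: θ'=1.1486 (R=-2.0000) → pose (1.9400, -2.9455, 1.1486)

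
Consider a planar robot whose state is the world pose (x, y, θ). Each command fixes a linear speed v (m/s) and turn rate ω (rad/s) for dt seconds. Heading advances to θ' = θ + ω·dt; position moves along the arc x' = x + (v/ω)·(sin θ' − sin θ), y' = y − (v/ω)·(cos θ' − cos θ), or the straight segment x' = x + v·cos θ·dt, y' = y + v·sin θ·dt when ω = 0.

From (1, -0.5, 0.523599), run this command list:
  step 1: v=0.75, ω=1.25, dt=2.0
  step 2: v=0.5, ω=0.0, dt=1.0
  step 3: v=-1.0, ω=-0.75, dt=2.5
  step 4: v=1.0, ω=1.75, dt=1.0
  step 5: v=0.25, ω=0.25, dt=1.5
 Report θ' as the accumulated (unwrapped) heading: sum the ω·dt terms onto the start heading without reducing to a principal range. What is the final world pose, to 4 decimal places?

(0.5774, -0.3866, 3.2736)

step 1: θ'=3.0236 (R=0.6000) → pose (0.7706, 0.6154, 3.0236)
step 2: θ'=3.0236 (straight) → pose (0.2741, 0.6743, 3.0236)
step 3: θ'=1.1486 (R=1.3333) → pose (1.3334, -1.1961, 1.1486)
step 4: θ'=2.8986 (R=0.5714) → pose (0.9496, -0.4073, 2.8986)
step 5: θ'=3.2736 (R=1.0000) → pose (0.5774, -0.3866, 3.2736)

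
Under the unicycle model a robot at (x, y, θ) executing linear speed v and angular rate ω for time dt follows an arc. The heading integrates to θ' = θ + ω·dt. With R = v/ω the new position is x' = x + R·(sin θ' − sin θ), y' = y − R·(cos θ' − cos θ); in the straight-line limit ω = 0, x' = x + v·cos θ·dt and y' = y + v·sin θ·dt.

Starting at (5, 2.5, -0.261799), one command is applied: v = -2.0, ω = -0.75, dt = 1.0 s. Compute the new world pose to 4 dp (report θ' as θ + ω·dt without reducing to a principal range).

θ' = -0.2618 + -0.75·1.0 = -1.0118
R = v/ω = -2.0/-0.75 = 2.6667
x' = 5 + 2.6667·(sin -1.0118 − sin -0.2618) = 3.4294
y' = 2.5 − 2.6667·(cos -1.0118 − cos -0.2618) = 3.6616

(3.4294, 3.6616, -1.0118)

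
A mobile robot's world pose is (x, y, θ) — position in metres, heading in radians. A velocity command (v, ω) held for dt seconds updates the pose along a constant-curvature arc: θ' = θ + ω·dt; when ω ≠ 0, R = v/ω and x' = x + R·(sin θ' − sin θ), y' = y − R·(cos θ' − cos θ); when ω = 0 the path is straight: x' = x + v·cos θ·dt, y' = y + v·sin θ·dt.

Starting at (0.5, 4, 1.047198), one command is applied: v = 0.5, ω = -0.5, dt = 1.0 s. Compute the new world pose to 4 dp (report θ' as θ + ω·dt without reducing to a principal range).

(0.8457, 4.3540, 0.5472)

θ' = 1.0472 + -0.5·1.0 = 0.5472
R = v/ω = 0.5/-0.5 = -1.0000
x' = 0.5 + -1.0000·(sin 0.5472 − sin 1.0472) = 0.8457
y' = 4 − -1.0000·(cos 0.5472 − cos 1.0472) = 4.3540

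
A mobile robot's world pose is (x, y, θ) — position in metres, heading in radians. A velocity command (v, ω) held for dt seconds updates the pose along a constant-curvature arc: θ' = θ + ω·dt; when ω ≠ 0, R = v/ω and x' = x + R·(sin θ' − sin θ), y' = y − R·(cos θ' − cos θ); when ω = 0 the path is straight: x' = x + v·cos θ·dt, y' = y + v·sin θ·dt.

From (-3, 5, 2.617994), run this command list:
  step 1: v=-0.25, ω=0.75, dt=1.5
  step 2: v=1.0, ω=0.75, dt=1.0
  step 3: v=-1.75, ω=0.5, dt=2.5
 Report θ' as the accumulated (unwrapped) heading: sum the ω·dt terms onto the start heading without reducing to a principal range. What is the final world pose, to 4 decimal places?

(-4.8078, 7.9680, 5.7430)

step 1: θ'=3.7430 (R=-0.3333) → pose (-2.6447, 5.0138, 3.7430)
step 2: θ'=4.4930 (R=1.3333) → pose (-3.1917, 4.2046, 4.4930)
step 3: θ'=5.7430 (R=-3.5000) → pose (-4.8078, 7.9680, 5.7430)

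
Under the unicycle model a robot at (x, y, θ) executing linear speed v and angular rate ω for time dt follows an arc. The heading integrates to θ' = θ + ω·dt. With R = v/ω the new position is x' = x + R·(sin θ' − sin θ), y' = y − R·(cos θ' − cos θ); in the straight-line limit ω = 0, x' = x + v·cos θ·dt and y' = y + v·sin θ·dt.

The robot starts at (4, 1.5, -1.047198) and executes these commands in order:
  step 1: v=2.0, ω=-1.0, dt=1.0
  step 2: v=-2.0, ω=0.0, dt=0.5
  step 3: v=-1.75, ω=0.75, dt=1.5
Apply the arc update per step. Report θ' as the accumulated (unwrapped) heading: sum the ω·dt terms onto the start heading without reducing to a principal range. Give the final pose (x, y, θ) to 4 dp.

step 1: θ'=-2.0472 (R=-2.0000) → pose (4.0453, -0.4172, -2.0472)
step 2: θ'=-2.0472 (straight) → pose (4.5038, 0.4715, -2.0472)
step 3: θ'=-0.9222 (R=-2.3333) → pose (4.2898, 2.9510, -0.9222)

(4.2898, 2.9510, -0.9222)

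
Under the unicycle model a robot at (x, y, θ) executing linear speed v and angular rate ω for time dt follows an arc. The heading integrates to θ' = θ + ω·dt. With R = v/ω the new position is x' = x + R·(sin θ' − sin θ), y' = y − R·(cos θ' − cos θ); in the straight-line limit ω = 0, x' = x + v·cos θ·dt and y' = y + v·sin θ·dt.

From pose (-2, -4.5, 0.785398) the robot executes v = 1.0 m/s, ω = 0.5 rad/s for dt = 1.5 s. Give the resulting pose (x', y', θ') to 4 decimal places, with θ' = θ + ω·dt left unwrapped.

θ' = 0.7854 + 0.5·1.5 = 1.5354
R = v/ω = 1.0/0.5 = 2.0000
x' = -2 + 2.0000·(sin 1.5354 − sin 0.7854) = -1.4155
y' = -4.5 − 2.0000·(cos 1.5354 − cos 0.7854) = -3.1566

(-1.4155, -3.1566, 1.5354)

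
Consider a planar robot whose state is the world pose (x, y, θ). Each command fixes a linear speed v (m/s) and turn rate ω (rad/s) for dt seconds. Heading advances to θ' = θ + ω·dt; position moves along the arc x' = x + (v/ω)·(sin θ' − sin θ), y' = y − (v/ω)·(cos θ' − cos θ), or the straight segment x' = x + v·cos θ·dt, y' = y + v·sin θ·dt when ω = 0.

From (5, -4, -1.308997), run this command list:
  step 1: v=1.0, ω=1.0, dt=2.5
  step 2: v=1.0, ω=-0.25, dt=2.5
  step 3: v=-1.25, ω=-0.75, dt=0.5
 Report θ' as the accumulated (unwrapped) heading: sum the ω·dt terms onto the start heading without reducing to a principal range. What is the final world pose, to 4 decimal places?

(7.8872, -2.4482, 0.1910)

step 1: θ'=1.1910 (R=1.0000) → pose (6.8947, -4.1119, 1.1910)
step 2: θ'=0.5660 (R=-4.0000) → pose (8.4646, -2.2186, 0.5660)
step 3: θ'=0.1910 (R=1.6667) → pose (7.8872, -2.4482, 0.1910)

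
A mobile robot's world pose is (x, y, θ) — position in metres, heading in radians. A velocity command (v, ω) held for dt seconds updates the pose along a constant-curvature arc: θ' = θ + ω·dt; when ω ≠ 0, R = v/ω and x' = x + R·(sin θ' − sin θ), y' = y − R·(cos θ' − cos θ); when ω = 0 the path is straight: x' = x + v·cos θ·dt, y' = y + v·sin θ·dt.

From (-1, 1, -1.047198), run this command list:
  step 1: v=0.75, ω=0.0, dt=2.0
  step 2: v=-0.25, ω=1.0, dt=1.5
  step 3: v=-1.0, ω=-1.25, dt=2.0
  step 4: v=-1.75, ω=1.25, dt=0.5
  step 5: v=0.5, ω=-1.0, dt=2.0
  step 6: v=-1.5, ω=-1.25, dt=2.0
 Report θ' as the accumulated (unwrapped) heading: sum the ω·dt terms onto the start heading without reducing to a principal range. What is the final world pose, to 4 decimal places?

step 1: θ'=-1.0472 (straight) → pose (-0.2500, -0.2990, -1.0472)
step 2: θ'=0.4528 (R=-0.2500) → pose (-0.5759, -0.1992, 0.4528)
step 3: θ'=-2.0472 (R=0.8000) → pose (-1.6368, 0.8870, -2.0472)
step 4: θ'=-1.4222 (R=-1.4000) → pose (-1.4963, 1.7363, -1.4222)
step 5: θ'=-3.4222 (R=-0.5000) → pose (-2.1293, 1.1818, -3.4222)
step 6: θ'=-5.9222 (R=1.2000) → pose (-2.0378, -1.0939, -5.9222)

(-2.0378, -1.0939, -5.9222)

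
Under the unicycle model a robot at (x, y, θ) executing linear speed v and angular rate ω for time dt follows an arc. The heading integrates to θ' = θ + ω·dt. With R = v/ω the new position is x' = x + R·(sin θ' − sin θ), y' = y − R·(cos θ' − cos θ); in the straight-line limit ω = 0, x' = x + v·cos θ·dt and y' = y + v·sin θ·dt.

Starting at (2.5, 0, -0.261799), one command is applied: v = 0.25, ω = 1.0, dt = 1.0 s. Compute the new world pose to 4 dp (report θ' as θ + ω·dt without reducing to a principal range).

(2.7329, 0.0566, 0.7382)

θ' = -0.2618 + 1.0·1.0 = 0.7382
R = v/ω = 0.25/1.0 = 0.2500
x' = 2.5 + 0.2500·(sin 0.7382 − sin -0.2618) = 2.7329
y' = 0 − 0.2500·(cos 0.7382 − cos -0.2618) = 0.0566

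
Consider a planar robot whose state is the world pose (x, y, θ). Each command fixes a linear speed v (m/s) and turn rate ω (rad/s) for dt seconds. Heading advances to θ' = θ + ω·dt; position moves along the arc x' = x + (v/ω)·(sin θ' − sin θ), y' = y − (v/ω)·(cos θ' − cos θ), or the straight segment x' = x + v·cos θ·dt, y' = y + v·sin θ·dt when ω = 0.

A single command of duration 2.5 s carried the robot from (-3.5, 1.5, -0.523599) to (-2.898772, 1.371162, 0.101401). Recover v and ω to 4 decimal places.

Δθ = 0.101401 − -0.523599 = 0.625000
ω = Δθ/dt = 0.625000/2.5 = 0.2500
R = Δx/(sin θ' − sin θ) = 1.0000
v = R·ω = 1.0000·0.2500 = 0.2500

v = 0.2500, ω = 0.2500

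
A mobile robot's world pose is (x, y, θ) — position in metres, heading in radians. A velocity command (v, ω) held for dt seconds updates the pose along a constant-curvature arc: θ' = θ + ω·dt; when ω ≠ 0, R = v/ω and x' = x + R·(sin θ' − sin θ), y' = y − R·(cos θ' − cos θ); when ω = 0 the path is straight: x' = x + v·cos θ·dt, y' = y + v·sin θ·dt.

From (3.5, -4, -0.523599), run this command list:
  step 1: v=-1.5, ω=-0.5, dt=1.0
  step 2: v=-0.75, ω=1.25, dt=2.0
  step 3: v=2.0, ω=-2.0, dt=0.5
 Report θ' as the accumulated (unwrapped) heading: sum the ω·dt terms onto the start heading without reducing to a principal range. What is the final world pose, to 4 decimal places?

(1.8653, -2.4240, 0.4764)

step 1: θ'=-1.0236 (R=3.0000) → pose (2.4380, -2.9628, -1.0236)
step 2: θ'=1.4764 (R=-0.6000) → pose (1.3283, -3.2184, 1.4764)
step 3: θ'=0.4764 (R=-1.0000) → pose (1.8653, -2.4240, 0.4764)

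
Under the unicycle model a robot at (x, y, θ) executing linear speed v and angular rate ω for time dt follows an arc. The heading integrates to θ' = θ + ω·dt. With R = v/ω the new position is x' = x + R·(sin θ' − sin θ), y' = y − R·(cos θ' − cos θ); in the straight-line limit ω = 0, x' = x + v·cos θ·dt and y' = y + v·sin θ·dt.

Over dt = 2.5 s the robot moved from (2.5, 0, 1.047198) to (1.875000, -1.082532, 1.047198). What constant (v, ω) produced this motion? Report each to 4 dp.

v = -0.5000, ω = 0.0000

Δθ = 1.047198 − 1.047198 = 0.000000
ω = Δθ/dt = 0.000000/2.5 = 0.0000
ω = 0 → v = (Δx·cos θ + Δy·sin θ)/dt = -0.5000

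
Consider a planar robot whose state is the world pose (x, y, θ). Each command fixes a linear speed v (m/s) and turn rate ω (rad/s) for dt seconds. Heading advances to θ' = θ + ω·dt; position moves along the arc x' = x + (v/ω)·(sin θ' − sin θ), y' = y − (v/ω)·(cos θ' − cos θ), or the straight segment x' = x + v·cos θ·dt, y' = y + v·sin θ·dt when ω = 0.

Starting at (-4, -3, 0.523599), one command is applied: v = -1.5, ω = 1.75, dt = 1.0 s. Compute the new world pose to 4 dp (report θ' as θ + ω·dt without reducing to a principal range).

θ' = 0.5236 + 1.75·1.0 = 2.2736
R = v/ω = -1.5/1.75 = -0.8571
x' = -4 + -0.8571·(sin 2.2736 − sin 0.5236) = -4.2255
y' = -3 − -0.8571·(cos 2.2736 − cos 0.5236) = -4.2963

(-4.2255, -4.2963, 2.2736)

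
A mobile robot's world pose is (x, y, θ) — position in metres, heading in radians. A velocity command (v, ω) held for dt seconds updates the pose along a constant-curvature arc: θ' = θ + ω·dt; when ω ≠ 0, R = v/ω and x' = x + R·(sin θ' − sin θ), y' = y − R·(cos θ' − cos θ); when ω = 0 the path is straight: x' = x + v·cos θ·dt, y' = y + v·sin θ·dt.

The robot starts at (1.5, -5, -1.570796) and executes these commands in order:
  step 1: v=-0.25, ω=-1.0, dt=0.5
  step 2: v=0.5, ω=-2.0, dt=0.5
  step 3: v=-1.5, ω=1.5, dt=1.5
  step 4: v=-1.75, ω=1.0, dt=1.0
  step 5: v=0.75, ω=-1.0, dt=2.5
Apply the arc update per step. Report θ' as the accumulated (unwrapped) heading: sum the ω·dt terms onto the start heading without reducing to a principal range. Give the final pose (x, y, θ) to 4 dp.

step 1: θ'=-2.0708 (R=0.2500) → pose (1.5306, -4.8801, -2.0708)
step 2: θ'=-3.0708 (R=-0.2500) → pose (1.3289, -5.0097, -3.0708)
step 3: θ'=-0.8208 (R=-1.0000) → pose (1.9898, -3.3305, -0.8208)
step 4: θ'=0.1792 (R=-1.7500) → pose (0.3975, -2.8014, 0.1792)
step 5: θ'=-2.3208 (R=-0.7500) → pose (1.0799, -4.0506, -2.3208)

(1.0799, -4.0506, -2.3208)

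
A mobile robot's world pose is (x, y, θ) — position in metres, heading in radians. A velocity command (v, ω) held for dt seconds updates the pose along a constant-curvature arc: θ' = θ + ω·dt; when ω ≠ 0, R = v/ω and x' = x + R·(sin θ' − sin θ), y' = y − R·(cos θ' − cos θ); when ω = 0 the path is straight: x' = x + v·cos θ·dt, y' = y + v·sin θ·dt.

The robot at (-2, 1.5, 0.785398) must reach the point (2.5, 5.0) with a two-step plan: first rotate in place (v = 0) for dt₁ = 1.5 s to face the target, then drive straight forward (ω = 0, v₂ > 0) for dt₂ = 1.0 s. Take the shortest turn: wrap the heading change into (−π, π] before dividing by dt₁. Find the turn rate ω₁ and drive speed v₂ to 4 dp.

ω₁ = -0.0829, v₂ = 5.7009

heading to target = atan2(5−1.5, 2.5−-2) = 0.6610
Δθ = wrap(0.6610 − 0.7854) = -0.1244; ω₁ = Δθ/dt₁ = -0.0829
distance = √((2.5−-2)² + (5−1.5)²) = 5.7009; v₂ = distance/dt₂ = 5.7009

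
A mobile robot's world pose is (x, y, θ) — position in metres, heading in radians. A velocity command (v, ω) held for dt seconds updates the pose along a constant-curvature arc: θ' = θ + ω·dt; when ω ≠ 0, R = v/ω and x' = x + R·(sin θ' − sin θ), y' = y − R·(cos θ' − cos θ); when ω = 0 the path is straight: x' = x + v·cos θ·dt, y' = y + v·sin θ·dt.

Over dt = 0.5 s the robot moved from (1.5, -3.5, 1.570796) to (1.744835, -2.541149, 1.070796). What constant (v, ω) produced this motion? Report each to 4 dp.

v = 2.0000, ω = -1.0000

Δθ = 1.070796 − 1.570796 = -0.500000
ω = Δθ/dt = -0.500000/0.5 = -1.0000
R = −Δy/(cos θ' − cos θ) = -2.0000
v = R·ω = -2.0000·-1.0000 = 2.0000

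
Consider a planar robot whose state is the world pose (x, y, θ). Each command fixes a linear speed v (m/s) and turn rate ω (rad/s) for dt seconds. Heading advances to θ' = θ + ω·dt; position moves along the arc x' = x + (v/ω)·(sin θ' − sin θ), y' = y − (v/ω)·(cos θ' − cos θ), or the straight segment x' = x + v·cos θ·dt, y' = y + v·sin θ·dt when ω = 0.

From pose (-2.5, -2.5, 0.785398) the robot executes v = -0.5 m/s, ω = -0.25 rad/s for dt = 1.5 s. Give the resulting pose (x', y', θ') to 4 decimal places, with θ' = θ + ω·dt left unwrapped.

(-3.1163, -2.9197, 0.4104)

θ' = 0.7854 + -0.25·1.5 = 0.4104
R = v/ω = -0.5/-0.25 = 2.0000
x' = -2.5 + 2.0000·(sin 0.4104 − sin 0.7854) = -3.1163
y' = -2.5 − 2.0000·(cos 0.4104 − cos 0.7854) = -2.9197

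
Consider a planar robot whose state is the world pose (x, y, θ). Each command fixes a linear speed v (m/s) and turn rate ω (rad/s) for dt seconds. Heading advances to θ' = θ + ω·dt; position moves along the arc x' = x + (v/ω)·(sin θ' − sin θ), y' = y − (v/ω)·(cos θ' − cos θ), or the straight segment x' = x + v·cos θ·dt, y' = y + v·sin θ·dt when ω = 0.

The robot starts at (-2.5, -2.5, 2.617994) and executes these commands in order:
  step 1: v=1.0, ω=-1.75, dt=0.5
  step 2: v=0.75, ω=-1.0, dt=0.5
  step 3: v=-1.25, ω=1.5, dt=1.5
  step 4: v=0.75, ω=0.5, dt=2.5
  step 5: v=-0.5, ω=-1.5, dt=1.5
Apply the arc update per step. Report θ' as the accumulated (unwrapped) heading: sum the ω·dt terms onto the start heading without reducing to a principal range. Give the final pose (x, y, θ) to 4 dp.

step 1: θ'=1.7430 (R=-0.5714) → pose (-2.7773, -2.1030, 1.7430)
step 2: θ'=1.2430 (R=-0.7500) → pose (-2.7484, -1.7331, 1.2430)
step 3: θ'=3.4930 (R=-0.8333) → pose (-1.6726, -2.7838, 3.4930)
step 4: θ'=4.7430 (R=1.5000) → pose (-2.6556, -4.2380, 4.7430)
step 5: θ'=2.4930 (R=0.3333) → pose (-2.1211, -3.9622, 2.4930)

(-2.1211, -3.9622, 2.4930)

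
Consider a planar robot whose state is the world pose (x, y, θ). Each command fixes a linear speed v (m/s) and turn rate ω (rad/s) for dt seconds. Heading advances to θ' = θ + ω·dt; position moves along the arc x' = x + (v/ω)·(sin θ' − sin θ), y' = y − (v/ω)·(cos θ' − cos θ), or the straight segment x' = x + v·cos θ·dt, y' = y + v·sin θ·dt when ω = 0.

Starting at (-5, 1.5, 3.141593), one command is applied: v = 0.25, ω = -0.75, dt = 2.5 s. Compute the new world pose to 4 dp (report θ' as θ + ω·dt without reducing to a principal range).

(-5.3180, 1.9332, 1.2666)

θ' = 3.1416 + -0.75·2.5 = 1.2666
R = v/ω = 0.25/-0.75 = -0.3333
x' = -5 + -0.3333·(sin 1.2666 − sin 3.1416) = -5.3180
y' = 1.5 − -0.3333·(cos 1.2666 − cos 3.1416) = 1.9332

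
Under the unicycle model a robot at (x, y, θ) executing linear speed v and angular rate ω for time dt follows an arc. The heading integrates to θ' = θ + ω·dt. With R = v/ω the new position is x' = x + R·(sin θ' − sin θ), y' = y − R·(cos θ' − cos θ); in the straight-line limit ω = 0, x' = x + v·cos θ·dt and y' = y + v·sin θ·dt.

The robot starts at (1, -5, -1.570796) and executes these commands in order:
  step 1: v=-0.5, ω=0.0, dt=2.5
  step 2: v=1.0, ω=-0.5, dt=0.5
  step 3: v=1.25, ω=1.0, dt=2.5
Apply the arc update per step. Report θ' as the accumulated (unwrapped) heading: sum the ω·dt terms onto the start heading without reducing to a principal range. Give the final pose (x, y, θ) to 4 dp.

step 1: θ'=-1.5708 (straight) → pose (1.0000, -3.7500, -1.5708)
step 2: θ'=-1.8208 (R=-2.0000) → pose (0.9378, -4.2448, -1.8208)
step 3: θ'=0.6792 (R=1.2500) → pose (2.9342, -5.5267, 0.6792)

(2.9342, -5.5267, 0.6792)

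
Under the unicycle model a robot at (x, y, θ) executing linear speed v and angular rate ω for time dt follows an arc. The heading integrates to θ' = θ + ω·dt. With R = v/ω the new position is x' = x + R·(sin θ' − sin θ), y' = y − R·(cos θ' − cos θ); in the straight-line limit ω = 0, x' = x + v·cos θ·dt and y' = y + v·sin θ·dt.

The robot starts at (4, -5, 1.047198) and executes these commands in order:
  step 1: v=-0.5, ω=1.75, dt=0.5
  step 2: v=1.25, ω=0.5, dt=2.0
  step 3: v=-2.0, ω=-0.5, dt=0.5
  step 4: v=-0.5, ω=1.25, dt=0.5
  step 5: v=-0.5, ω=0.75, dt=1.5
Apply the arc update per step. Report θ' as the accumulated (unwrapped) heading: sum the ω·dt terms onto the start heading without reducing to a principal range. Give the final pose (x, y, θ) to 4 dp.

step 1: θ'=1.9222 (R=-0.2857) → pose (3.9792, -5.2412, 1.9222)
step 2: θ'=2.9222 (R=2.5000) → pose (2.1761, -3.6617, 2.9222)
step 3: θ'=2.6722 (R=4.0000) → pose (3.1149, -3.9984, 2.6722)
step 4: θ'=3.2972 (R=-0.4000) → pose (3.3578, -4.0368, 3.2972)
step 5: θ'=4.4222 (R=-0.6667) → pose (3.8933, -3.5690, 4.4222)

(3.8933, -3.5690, 4.4222)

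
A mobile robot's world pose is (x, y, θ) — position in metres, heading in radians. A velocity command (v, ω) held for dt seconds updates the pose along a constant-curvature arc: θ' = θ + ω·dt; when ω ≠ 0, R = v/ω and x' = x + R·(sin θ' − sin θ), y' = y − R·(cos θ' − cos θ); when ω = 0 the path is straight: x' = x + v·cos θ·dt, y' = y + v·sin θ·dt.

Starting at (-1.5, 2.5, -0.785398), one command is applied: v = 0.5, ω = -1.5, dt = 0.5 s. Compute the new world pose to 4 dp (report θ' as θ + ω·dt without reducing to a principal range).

(-1.4026, 2.2761, -1.5354)

θ' = -0.7854 + -1.5·0.5 = -1.5354
R = v/ω = 0.5/-1.5 = -0.3333
x' = -1.5 + -0.3333·(sin -1.5354 − sin -0.7854) = -1.4026
y' = 2.5 − -0.3333·(cos -1.5354 − cos -0.7854) = 2.2761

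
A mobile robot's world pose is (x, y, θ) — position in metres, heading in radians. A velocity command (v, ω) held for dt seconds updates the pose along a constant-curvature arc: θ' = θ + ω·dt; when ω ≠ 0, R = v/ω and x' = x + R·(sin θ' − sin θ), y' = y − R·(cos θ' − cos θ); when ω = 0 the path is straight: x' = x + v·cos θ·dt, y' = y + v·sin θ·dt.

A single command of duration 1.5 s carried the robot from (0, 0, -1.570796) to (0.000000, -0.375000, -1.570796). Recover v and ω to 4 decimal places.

Δθ = -1.570796 − -1.570796 = 0.000000
ω = Δθ/dt = 0.000000/1.5 = 0.0000
ω = 0 → v = (Δx·cos θ + Δy·sin θ)/dt = 0.2500

v = 0.2500, ω = 0.0000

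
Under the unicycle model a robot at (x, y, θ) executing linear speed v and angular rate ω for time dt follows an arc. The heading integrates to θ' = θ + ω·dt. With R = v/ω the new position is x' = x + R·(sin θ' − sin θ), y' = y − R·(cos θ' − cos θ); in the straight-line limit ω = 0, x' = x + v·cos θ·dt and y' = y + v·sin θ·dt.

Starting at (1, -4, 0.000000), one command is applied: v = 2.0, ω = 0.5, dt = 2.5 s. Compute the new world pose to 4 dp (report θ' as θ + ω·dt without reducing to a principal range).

(4.7959, -1.2613, 1.2500)

θ' = 0.0000 + 0.5·2.5 = 1.2500
R = v/ω = 2.0/0.5 = 4.0000
x' = 1 + 4.0000·(sin 1.2500 − sin 0.0000) = 4.7959
y' = -4 − 4.0000·(cos 1.2500 − cos 0.0000) = -1.2613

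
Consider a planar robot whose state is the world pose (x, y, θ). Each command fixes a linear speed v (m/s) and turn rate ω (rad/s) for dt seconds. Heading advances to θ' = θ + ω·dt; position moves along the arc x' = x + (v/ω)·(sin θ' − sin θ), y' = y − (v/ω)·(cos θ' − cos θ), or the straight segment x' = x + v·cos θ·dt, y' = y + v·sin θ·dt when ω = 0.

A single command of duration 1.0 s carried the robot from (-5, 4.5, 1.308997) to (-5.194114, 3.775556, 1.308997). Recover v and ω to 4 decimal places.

Δθ = 1.308997 − 1.308997 = 0.000000
ω = Δθ/dt = 0.000000/1.0 = 0.0000
ω = 0 → v = (Δx·cos θ + Δy·sin θ)/dt = -0.7500

v = -0.7500, ω = 0.0000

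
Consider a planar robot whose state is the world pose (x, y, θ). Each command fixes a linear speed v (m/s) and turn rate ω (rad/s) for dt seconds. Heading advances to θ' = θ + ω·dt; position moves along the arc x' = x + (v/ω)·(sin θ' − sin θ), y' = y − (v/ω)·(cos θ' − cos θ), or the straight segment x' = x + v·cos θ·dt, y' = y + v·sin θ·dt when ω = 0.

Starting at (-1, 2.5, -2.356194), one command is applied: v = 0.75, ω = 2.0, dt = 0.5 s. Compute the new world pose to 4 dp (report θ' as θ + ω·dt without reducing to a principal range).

θ' = -2.3562 + 2.0·0.5 = -1.3562
R = v/ω = 0.75/2.0 = 0.3750
x' = -1 + 0.3750·(sin -1.3562 − sin -2.3562) = -1.1012
y' = 2.5 − 0.3750·(cos -1.3562 − cos -2.3562) = 2.1550

(-1.1012, 2.1550, -1.3562)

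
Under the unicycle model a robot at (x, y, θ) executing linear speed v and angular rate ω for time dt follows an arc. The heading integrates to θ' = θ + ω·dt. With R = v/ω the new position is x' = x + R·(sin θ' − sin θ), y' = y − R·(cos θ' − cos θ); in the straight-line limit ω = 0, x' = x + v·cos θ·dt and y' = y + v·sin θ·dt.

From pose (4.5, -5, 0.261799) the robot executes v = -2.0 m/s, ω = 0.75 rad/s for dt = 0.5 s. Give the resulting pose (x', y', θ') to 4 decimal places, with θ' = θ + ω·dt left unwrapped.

(3.6045, -5.4318, 0.6368)

θ' = 0.2618 + 0.75·0.5 = 0.6368
R = v/ω = -2.0/0.75 = -2.6667
x' = 4.5 + -2.6667·(sin 0.6368 − sin 0.2618) = 3.6045
y' = -5 − -2.6667·(cos 0.6368 − cos 0.2618) = -5.4318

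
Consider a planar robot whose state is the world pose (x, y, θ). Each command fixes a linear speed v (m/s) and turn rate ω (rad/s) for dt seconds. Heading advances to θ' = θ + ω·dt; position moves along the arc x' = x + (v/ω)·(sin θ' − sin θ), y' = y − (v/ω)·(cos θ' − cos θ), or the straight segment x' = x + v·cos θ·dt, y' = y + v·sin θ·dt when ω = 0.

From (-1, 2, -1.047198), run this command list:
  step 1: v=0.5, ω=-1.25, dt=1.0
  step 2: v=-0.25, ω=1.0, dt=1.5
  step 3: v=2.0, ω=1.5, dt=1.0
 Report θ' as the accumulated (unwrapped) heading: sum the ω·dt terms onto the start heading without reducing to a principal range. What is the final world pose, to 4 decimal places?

(0.7603, 1.7893, 0.7028)

step 1: θ'=-2.2972 (R=-0.4000) → pose (-1.0474, 1.5343, -2.2972)
step 2: θ'=-0.7972 (R=-0.2500) → pose (-1.0554, 1.8751, -0.7972)
step 3: θ'=0.7028 (R=1.3333) → pose (0.7603, 1.7893, 0.7028)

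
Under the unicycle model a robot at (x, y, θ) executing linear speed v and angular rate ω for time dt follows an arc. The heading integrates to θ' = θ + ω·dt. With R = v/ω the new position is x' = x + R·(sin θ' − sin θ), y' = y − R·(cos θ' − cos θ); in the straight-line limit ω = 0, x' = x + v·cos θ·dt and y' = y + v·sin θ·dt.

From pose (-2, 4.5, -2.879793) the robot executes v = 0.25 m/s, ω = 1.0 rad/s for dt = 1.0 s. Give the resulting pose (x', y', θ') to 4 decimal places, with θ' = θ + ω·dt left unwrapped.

(-2.1735, 4.3345, -1.8798)

θ' = -2.8798 + 1.0·1.0 = -1.8798
R = v/ω = 0.25/1.0 = 0.2500
x' = -2 + 0.2500·(sin -1.8798 − sin -2.8798) = -2.1735
y' = 4.5 − 0.2500·(cos -1.8798 − cos -2.8798) = 4.3345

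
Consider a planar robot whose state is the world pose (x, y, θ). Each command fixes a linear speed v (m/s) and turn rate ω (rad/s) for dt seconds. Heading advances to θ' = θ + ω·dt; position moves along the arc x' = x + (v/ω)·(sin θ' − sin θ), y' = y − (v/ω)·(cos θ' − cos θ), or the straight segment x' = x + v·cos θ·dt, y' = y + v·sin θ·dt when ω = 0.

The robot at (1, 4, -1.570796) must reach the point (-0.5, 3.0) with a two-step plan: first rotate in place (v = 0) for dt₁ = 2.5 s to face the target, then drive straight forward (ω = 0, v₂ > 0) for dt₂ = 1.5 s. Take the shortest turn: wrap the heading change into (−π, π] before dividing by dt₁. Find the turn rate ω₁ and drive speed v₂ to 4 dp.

ω₁ = -0.3931, v₂ = 1.2019

heading to target = atan2(3−4, -0.5−1) = -2.5536
Δθ = wrap(-2.5536 − -1.5708) = -0.9828; ω₁ = Δθ/dt₁ = -0.3931
distance = √((-0.5−1)² + (3−4)²) = 1.8028; v₂ = distance/dt₂ = 1.2019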